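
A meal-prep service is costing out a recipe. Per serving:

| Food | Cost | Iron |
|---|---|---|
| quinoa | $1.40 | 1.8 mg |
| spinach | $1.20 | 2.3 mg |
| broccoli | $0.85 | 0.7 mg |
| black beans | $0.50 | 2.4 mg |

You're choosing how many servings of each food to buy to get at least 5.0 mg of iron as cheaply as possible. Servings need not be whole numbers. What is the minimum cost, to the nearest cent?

Cost per mg of iron: black beans $0.2083, spinach $0.5217, quinoa $0.7778, broccoli $1.2143.
With no serving limits, use only black beans: 5.0 mg / 2.4 mg = 2.083 servings × $0.50 = $1.04.

$1.04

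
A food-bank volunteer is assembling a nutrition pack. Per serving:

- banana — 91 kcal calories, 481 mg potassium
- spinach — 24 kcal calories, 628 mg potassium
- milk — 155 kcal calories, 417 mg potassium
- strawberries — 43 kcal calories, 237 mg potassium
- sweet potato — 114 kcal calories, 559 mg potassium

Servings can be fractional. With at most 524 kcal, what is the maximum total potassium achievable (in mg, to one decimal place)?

13711.3 mg

Potassium per kcal: spinach 26.17, strawberries 5.512, banana 5.286, sweet potato 4.904, milk 2.69.
With no serving limits, spend the whole calories allowance on spinach: 524 kcal / 24 kcal × 628 mg = 13711.3 mg.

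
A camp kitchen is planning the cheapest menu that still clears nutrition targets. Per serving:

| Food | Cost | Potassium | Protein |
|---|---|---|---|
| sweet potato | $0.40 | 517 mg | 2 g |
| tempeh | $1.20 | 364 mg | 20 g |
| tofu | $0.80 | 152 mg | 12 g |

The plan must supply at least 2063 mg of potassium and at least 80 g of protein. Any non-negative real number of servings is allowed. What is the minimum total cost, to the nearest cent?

Check every corner: each single food scaled to meet both minima, and each pair solved so both constraints bind.
sweet potato only: max(2063/517, 80/2) = 40 servings → $16.00.
tempeh only: max(2063/364, 80/20) = 5.668 servings → $6.80.
tofu only: max(2063/152, 80/12) = 13.57 servings → $10.86.
sweet potato + tempeh with both tight: 1.263 servings and 3.874 servings → $5.15.
sweet potato + tofu with both tight: 2.135 servings and 6.311 servings → $5.90.
tempeh + tofu with both targets exact would need a negative amount; discard.
The minimum over all feasible corners is $5.15.

$5.15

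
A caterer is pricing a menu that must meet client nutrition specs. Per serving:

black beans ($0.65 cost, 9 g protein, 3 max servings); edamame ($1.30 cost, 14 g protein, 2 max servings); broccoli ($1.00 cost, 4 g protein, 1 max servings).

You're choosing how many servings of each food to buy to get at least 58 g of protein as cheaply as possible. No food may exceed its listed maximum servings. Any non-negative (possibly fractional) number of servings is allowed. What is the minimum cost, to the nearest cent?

$5.30

Cost per g of protein: black beans $0.0722, edamame $0.0929, broccoli $0.2500.
Take 3 servings of black beans: +27.0 g protein for $1.95 (total $1.95, still need 31.0 g).
Take 2 servings of edamame: +28.0 g protein for $2.60 (total $4.55, still need 3.0 g).
Take 0.75 servings of broccoli: +3.0 g protein for $0.75 (total $5.30, still need 0.0 g).
Filling from the cheapest source first is optimal under one linear minimum: $5.30.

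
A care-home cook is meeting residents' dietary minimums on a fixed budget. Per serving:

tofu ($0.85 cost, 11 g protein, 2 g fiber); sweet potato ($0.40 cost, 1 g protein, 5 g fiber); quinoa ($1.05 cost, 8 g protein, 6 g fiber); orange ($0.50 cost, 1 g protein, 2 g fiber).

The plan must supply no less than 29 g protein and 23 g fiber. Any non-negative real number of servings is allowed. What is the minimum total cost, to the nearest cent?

This is a tiny linear program; its minimum lies at a vertex of the feasible set. List the vertices and price them.
tofu only: max(29/11, 23/2) = 11.5 servings → $9.78.
sweet potato only: max(29/1, 23/5) = 29 servings → $11.60.
quinoa only: max(29/8, 23/6) = 3.833 servings → $4.03.
orange only: max(29/1, 23/2) = 29 servings → $14.50.
tofu + sweet potato with both tight: 2.302 servings and 3.679 servings → $3.43.
tofu + quinoa: the both-tight solution has a negative serving — not a feasible corner.
tofu + orange with both tight: 1.75 servings and 9.75 servings → $6.36.
sweet potato + quinoa with both tight: 0.2941 servings and 3.588 servings → $3.89.
sweet potato + orange with both targets exact would need a negative amount; discard.
quinoa + orange with both tight: 3.5 servings and 1 serving → $4.17.
Cheapest feasible corner: $3.43.

$3.43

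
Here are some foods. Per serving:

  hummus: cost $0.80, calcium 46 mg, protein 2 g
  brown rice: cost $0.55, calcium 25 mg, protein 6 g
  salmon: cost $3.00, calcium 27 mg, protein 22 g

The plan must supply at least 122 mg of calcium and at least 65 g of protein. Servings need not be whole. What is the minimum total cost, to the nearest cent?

$5.96

An LP optimum is at a vertex; with two nutrient constraints at most two foods are used. Check each candidate.
hummus only: max(122/46, 65/2) = 32.5 servings → $26.00.
brown rice only: max(122/25, 65/6) = 10.83 servings → $5.96.
salmon only: max(122/27, 65/22) = 4.519 servings → $13.56.
hummus + brown rice with both targets exact would need a negative amount; discard.
hummus + salmon with both tight: 0.9697 servings and 2.866 servings → $9.37.
brown rice + salmon with both tight: 2.394 servings and 2.302 servings → $8.22.
The minimum over all feasible corners is $5.96.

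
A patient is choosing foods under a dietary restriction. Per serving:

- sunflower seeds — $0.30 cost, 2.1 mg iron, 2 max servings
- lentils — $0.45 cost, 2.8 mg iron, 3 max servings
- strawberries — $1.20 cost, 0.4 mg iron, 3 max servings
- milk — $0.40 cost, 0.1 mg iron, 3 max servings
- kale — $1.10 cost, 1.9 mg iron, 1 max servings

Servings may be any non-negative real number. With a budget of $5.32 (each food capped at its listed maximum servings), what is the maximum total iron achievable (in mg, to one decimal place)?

Iron per dollar: sunflower seeds 7, lentils 6.222, kale 1.727, strawberries 0.3333, milk 0.25.
Take 2 servings of sunflower seeds: spends $0.60, +4.2 mg iron (running total 4.2 mg).
Take 3 servings of lentils: spends $1.35, +8.4 mg iron (running total 12.6 mg).
Take 1 serving of kale: spends $1.10, +1.9 mg iron (running total 14.5 mg).
Take 1.892 servings of strawberries: spends $2.27, +0.8 mg iron (running total 15.3 mg).
Filling greedily by iron-per-dollar is optimal for one linear limit, giving 15.3 mg.

15.3 mg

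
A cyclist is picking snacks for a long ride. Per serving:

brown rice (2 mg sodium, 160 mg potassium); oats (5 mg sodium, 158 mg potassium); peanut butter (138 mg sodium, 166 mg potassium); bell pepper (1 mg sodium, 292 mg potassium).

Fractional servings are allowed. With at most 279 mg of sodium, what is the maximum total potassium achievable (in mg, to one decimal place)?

Potassium per mg sodium: bell pepper 292, brown rice 80, oats 31.6, peanut butter 1.203.
With no serving limits, spend the whole sodium allowance on bell pepper: 279 mg / 1 mg × 292 mg = 81468.0 mg.

81468.0 mg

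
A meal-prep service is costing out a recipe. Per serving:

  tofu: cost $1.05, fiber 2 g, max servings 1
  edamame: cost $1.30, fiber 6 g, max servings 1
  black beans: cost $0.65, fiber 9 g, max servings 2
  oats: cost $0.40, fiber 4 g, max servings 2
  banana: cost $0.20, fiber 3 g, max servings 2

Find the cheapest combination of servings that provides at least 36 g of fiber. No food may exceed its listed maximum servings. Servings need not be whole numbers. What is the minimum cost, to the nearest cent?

Cost per g of fiber: banana $0.0667, black beans $0.0722, oats $0.1000, edamame $0.2167, tofu $0.5250.
Take 2 servings of banana: +6.0 g fiber for $0.40 (total $0.40, still need 30.0 g).
Take 2 servings of black beans: +18.0 g fiber for $1.30 (total $1.70, still need 12.0 g).
Take 2 servings of oats: +8.0 g fiber for $0.80 (total $2.50, still need 4.0 g).
Take 0.6667 servings of edamame: +4.0 g fiber for $0.87 (total $3.37, still need 0.0 g).
Greedy by cheapest-per-g is optimal for a single linear constraint, so the minimum cost is $3.37.

$3.37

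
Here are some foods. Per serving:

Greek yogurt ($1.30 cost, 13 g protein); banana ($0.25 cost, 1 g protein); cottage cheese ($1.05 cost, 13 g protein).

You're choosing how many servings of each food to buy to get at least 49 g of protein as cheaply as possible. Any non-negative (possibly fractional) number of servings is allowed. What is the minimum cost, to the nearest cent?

Cost per g of protein: cottage cheese $0.0808, Greek yogurt $0.1000, banana $0.2500.
With no serving limits, use only cottage cheese: 49 g / 13 g = 3.769 servings × $1.05 = $3.96.

$3.96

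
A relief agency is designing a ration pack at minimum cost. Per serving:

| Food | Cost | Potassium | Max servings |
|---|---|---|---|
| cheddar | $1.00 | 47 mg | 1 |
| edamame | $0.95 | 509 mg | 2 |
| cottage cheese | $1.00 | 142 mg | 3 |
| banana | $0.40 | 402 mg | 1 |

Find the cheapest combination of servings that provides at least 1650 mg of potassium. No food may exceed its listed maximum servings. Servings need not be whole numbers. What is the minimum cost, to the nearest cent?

$3.92

Cost per mg of potassium: banana $0.0010, edamame $0.0019, cottage cheese $0.0070, cheddar $0.0213.
Take 1 serving of banana: +402.0 mg potassium for $0.40 (total $0.40, still need 1248.0 mg).
Take 2 servings of edamame: +1018.0 mg potassium for $1.90 (total $2.30, still need 230.0 mg).
Take 1.62 servings of cottage cheese: +230.0 mg potassium for $1.62 (total $3.92, still need 0.0 mg).
Greedy by cheapest-per-mg is optimal for a single linear constraint, so the minimum cost is $3.92.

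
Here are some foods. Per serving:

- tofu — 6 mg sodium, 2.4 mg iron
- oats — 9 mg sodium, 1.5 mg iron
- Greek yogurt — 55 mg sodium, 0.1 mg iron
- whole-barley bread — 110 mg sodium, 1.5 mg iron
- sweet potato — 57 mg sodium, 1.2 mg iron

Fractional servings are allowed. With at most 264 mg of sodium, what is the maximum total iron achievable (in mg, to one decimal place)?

Iron per mg sodium: tofu 0.4, oats 0.1667, sweet potato 0.02105, whole-barley bread 0.01364, Greek yogurt 0.001818.
With no serving limits, spend the whole sodium allowance on tofu: 264 mg / 6 mg × 2.4 mg = 105.6 mg.

105.6 mg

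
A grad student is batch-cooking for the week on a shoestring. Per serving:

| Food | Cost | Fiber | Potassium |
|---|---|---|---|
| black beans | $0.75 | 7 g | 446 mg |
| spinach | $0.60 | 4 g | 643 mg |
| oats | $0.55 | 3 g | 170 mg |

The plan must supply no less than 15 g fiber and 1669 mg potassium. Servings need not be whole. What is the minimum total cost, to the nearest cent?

$1.92

Check every corner: each single food scaled to meet both minima, and each pair solved so both constraints bind.
black beans only: max(15/7, 1669/446) = 3.742 servings → $2.81.
spinach only: max(15/4, 1669/643) = 3.75 servings → $2.25.
oats only: max(15/3, 1669/170) = 9.818 servings → $5.40.
black beans + spinach with both tight: 1.093 servings and 1.838 servings → $1.92.
black beans + oats: intersection lies outside the first quadrant.
spinach + oats with both tight: 1.967 servings and 2.377 servings → $2.49.
The minimum over all feasible corners is $1.92.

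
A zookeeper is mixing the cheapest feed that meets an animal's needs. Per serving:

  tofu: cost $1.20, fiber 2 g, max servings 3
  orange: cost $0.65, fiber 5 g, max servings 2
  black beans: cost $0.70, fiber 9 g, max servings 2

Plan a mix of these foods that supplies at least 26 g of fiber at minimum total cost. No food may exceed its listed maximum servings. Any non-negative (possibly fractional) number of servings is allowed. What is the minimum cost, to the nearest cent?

Cost per g of fiber: black beans $0.0778, orange $0.1300, tofu $0.6000.
Take 2 servings of black beans: +18.0 g fiber for $1.40 (total $1.40, still need 8.0 g).
Take 1.6 servings of orange: +8.0 g fiber for $1.04 (total $2.44, still need 0.0 g).
Filling from the cheapest source first is optimal under one linear minimum: $2.44.

$2.44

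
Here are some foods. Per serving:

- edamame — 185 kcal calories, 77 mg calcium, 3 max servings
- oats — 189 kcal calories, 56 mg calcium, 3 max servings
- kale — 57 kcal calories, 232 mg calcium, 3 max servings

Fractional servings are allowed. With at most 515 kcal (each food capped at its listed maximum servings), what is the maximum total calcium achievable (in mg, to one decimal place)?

839.2 mg

Calcium per kcal: kale 4.07, edamame 0.4162, oats 0.2963.
Take 3 servings of kale: uses 171 kcal, +696.0 mg calcium (running total 696.0 mg).
Take 1.859 servings of edamame: uses 344 kcal, +143.2 mg calcium (running total 839.2 mg).
Greedy by best ratio exhausts the calories allowance optimally: 839.2 mg.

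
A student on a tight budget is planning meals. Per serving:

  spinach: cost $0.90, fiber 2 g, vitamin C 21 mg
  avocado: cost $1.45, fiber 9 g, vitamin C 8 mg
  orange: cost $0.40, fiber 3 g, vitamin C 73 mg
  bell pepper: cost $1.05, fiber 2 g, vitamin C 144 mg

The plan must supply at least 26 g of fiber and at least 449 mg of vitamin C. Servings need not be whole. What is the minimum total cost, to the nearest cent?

The cheapest plan sits at a corner of the feasible region — with two constraints it uses at most two foods.
spinach only: max(26/2, 449/21) = 21.38 servings → $19.24.
avocado only: max(26/9, 449/8) = 56.12 servings → $81.38.
orange only: max(26/3, 449/73) = 8.667 servings → $3.47.
bell pepper only: max(26/2, 449/144) = 13 servings → $13.65.
spinach + avocado: the both-tight solution has a negative serving — not a feasible corner.
spinach + orange with both tight: 6.639 servings and 4.241 servings → $7.67.
spinach + bell pepper with both tight: 11.57 servings and 1.431 servings → $11.91.
avocado + orange with both tight: 0.8705 servings and 6.055 servings → $3.68.
avocado + bell pepper with both tight: 2.223 servings and 2.995 servings → $6.37.
orange + bell pepper with both targets exact would need a negative amount; discard.
Cheapest feasible corner: $3.47.

$3.47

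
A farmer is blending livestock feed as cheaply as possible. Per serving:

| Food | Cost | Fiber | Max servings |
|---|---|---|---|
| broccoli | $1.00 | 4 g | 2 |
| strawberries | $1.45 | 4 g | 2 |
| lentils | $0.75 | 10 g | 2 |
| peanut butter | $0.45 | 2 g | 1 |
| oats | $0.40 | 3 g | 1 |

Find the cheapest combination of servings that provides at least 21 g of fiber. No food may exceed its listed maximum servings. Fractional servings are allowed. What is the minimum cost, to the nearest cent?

Cost per g of fiber: lentils $0.0750, oats $0.1333, peanut butter $0.2250, broccoli $0.2500, strawberries $0.3625.
Take 2 servings of lentils: +20.0 g fiber for $1.50 (total $1.50, still need 1.0 g).
Take 0.3333 servings of oats: +1.0 g fiber for $0.13 (total $1.63, still need 0.0 g).
Greedy by cheapest-per-g is optimal for a single linear constraint, so the minimum cost is $1.63.

$1.63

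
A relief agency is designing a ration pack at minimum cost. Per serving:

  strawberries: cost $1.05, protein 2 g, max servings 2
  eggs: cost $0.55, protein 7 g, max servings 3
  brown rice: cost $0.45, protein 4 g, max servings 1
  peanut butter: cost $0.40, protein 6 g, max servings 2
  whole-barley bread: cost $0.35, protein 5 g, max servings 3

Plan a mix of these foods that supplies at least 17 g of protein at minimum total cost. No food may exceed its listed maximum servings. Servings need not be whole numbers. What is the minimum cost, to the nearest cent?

$1.15

Cost per g of protein: peanut butter $0.0667, whole-barley bread $0.0700, eggs $0.0786, brown rice $0.1125, strawberries $0.5250.
Take 2 servings of peanut butter: +12.0 g protein for $0.80 (total $0.80, still need 5.0 g).
Take 1 serving of whole-barley bread: +5.0 g protein for $0.35 (total $1.15, still need 0.0 g).
Greedy by cheapest-per-g is optimal for a single linear constraint, so the minimum cost is $1.15.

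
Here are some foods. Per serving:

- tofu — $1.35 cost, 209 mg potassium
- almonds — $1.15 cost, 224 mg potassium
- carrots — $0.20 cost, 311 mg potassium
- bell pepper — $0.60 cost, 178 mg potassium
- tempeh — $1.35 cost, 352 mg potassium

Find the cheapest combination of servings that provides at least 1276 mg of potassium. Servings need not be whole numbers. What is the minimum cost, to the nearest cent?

$0.82

Cost per mg of potassium: carrots $0.0006, bell pepper $0.0034, tempeh $0.0038, almonds $0.0051, tofu $0.0065.
With no serving limits, use only carrots: 1276 mg / 311 mg = 4.103 servings × $0.20 = $0.82.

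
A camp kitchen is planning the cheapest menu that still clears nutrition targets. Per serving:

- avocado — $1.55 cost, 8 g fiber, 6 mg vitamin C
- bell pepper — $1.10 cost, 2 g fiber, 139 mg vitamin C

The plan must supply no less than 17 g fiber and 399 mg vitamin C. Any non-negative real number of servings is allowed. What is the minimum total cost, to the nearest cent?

A basic optimal solution has at most two foods positive. Try each food alone and each pair with both targets met exactly.
avocado only: max(17/8, 399/6) = 66.5 servings → $103.08.
bell pepper only: max(17/2, 399/139) = 8.5 servings → $9.35.
avocado + bell pepper with both tight: 1.423 servings and 2.809 servings → $5.30.
The minimum over all feasible corners is $5.30.

$5.30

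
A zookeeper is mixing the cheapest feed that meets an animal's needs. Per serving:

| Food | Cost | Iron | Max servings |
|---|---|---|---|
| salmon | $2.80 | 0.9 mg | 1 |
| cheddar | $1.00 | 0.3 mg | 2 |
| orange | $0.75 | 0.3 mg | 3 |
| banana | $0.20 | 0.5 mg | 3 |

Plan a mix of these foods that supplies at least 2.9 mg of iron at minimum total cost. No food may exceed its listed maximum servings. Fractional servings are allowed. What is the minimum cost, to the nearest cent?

$4.41

Cost per mg of iron: banana $0.4000, orange $2.5000, salmon $3.1111, cheddar $3.3333.
Take 3 servings of banana: +1.5 mg iron for $0.60 (total $0.60, still need 1.4 mg).
Take 3 servings of orange: +0.9 mg iron for $2.25 (total $2.85, still need 0.5 mg).
Take 0.5556 servings of salmon: +0.5 mg iron for $1.56 (total $4.41, still need 0.0 mg).
Filling from the cheapest source first is optimal under one linear minimum: $4.41.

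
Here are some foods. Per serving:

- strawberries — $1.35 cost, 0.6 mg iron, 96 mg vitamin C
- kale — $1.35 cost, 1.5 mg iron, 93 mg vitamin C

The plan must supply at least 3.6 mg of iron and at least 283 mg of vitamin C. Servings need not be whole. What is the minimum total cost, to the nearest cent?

$4.06

The cheapest plan sits at a corner of the feasible region — with two constraints it uses at most two foods.
strawberries only: max(3.6/0.6, 283/96) = 6 servings → $8.10.
kale only: max(3.6/1.5, 283/93) = 3.043 servings → $4.11.
strawberries + kale with both tight: 1.017 servings and 1.993 servings → $4.06.
So the least-cost plan costs $4.06.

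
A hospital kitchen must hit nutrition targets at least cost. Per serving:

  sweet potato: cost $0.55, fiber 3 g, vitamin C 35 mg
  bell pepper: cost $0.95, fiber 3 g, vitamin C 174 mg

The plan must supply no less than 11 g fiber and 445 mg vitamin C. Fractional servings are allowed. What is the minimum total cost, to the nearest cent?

$2.93

sweet potato only: max(11/3, 445/35) = 12.71 servings → $6.99.
bell pepper only: max(11/3, 445/174) = 3.667 servings → $3.48.
sweet potato + bell pepper with both tight: 1.388 servings and 2.278 servings → $2.93.
Cheapest feasible corner: $2.93.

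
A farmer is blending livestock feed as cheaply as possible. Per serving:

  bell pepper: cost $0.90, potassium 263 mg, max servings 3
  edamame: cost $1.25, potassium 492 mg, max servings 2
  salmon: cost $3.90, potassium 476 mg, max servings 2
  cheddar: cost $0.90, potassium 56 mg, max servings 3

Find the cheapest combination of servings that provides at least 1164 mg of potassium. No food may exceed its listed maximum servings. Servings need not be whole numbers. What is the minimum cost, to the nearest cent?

Cost per mg of potassium: edamame $0.0025, bell pepper $0.0034, salmon $0.0082, cheddar $0.0161.
Take 2 servings of edamame: +984.0 mg potassium for $2.50 (total $2.50, still need 180.0 mg).
Take 0.6844 servings of bell pepper: +180.0 mg potassium for $0.62 (total $3.12, still need 0.0 mg).
Greedy by cheapest-per-mg is optimal for a single linear constraint, so the minimum cost is $3.12.

$3.12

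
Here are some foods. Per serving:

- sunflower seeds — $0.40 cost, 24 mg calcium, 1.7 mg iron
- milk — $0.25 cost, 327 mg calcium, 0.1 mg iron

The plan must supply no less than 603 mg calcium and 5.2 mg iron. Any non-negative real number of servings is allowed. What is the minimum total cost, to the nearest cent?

$1.59

Two binding constraints pin down two serving amounts, so the optimal mix uses at most two foods. The candidates are each food alone (scaled to the tighter of calcium/iron) and each pair with both constraints tight.
sunflower seeds only: max(603/24, 5.2/1.7) = 25.12 servings → $10.05.
milk only: max(603/327, 5.2/0.1) = 52 servings → $13.00.
sunflower seeds + milk with both tight: 2.963 servings and 1.627 servings → $1.59.
So the least-cost plan costs $1.59.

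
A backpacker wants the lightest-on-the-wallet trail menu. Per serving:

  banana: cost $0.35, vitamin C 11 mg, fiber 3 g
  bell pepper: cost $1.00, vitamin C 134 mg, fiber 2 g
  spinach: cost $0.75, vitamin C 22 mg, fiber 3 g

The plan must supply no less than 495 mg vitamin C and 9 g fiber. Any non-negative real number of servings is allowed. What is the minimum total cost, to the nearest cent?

For a min-cost LP with two ≥-constraints, a basic feasible solution has at most two positive variables.
banana only: max(495/11, 9/3) = 45 servings → $15.75.
bell pepper only: max(495/134, 9/2) = 4.5 servings → $4.50.
spinach only: max(495/22, 9/3) = 22.5 servings → $16.88.
banana + bell pepper with both tight: 0.5684 servings and 3.647 servings → $3.85.
banana + spinach: the both-tight solution has a negative serving — not a feasible corner.
bell pepper + spinach with both tight: 3.595 servings and 0.6034 servings → $4.05.
The minimum over all feasible corners is $3.85.

$3.85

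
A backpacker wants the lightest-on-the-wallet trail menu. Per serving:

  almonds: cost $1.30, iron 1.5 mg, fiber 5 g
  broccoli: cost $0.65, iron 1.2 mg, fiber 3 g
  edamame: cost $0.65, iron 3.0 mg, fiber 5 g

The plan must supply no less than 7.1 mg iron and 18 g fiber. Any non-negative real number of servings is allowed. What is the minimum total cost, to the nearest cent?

$2.34

Two binding constraints pin down two serving amounts, so the optimal mix uses at most two foods. The candidates are each food alone (scaled to the tighter of iron/fiber) and each pair with both constraints tight.
almonds only: max(7.1/1.5, 18/5) = 4.733 servings → $6.15.
broccoli only: max(7.1/1.2, 18/3) = 6 servings → $3.90.
edamame only: max(7.1/3.0, 18/5) = 3.6 servings → $2.34.
almonds + broccoli with both tight: 0.2 servings and 5.667 servings → $3.94.
almonds + edamame with both tight: 2.467 servings and 1.133 servings → $3.94.
broccoli + edamame: the both-tight solution has a negative serving — not a feasible corner.
Cheapest feasible corner: $2.34.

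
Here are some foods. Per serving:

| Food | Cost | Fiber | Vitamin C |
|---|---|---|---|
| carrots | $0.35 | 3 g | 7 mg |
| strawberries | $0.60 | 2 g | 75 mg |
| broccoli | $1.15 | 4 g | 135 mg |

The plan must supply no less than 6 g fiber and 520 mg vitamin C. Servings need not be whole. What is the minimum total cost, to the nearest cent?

Compare the cost at each extreme point of the feasible region.
carrots only: max(6/3, 520/7) = 74.29 servings → $26.00.
strawberries only: max(6/2, 520/75) = 6.933 servings → $4.16.
broccoli only: max(6/4, 520/135) = 3.852 servings → $4.43.
carrots + strawberries with both targets exact would need a negative amount; discard.
carrots + broccoli: intersection lies outside the first quadrant.
strawberries + broccoli: intersection lies outside the first quadrant.
So the least-cost plan costs $4.16.

$4.16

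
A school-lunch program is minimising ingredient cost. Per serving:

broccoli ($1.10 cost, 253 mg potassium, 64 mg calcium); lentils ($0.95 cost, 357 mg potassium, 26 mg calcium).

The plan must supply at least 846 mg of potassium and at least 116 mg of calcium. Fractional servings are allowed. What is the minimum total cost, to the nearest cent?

$2.76

With two linear requirements the optimum uses one or two foods; enumerate the corners.
broccoli only: max(846/253, 116/64) = 3.344 servings → $3.68.
lentils only: max(846/357, 116/26) = 4.462 servings → $4.24.
broccoli + lentils with both tight: 1.193 servings and 1.524 servings → $2.76.
So the least-cost plan costs $2.76.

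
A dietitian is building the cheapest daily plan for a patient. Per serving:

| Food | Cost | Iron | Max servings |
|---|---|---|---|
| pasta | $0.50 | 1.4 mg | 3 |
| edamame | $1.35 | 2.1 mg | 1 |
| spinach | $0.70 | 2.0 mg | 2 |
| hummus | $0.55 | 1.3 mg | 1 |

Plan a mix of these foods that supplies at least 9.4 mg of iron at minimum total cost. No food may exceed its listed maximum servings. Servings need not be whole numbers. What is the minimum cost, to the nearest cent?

Cost per mg of iron: spinach $0.3500, pasta $0.3571, hummus $0.4231, edamame $0.6429.
Take 2 servings of spinach: +4.0 mg iron for $1.40 (total $1.40, still need 5.4 mg).
Take 3 servings of pasta: +4.2 mg iron for $1.50 (total $2.90, still need 1.2 mg).
Take 0.9231 servings of hummus: +1.2 mg iron for $0.51 (total $3.41, still need 0.0 mg).
Greedy by cheapest-per-mg is optimal for a single linear constraint, so the minimum cost is $3.41.

$3.41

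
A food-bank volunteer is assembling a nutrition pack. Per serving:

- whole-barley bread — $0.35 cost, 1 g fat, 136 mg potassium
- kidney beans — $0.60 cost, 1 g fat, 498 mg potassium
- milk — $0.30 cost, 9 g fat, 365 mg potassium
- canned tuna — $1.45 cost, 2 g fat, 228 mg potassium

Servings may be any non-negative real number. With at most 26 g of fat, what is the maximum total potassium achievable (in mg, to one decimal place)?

12948.0 mg

Potassium per g fat: kidney beans 498, whole-barley bread 136, canned tuna 114, milk 40.56.
With no serving limits, spend the whole fat allowance on kidney beans: 26 g / 1 g × 498 mg = 12948.0 mg.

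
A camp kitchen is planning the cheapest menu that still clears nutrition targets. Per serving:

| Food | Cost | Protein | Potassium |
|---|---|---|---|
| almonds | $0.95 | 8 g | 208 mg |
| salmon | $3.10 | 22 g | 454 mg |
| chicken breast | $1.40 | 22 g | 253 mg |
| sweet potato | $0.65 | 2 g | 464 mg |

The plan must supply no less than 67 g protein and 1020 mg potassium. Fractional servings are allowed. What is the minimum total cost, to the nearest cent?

$4.56

This is a tiny linear program; its minimum lies at a vertex of the feasible set. List the vertices and price them.
almonds only: max(67/8, 1020/208) = 8.375 servings → $7.96.
salmon only: max(67/22, 1020/454) = 3.045 servings → $9.44.
chicken breast only: max(67/22, 1020/253) = 4.032 servings → $5.64.
sweet potato only: max(67/2, 1020/464) = 33.5 servings → $21.77.
almonds + salmon: intersection lies outside the first quadrant.
almonds + chicken breast with both tight: 2.151 servings and 2.263 servings → $5.21.
almonds + sweet potato with both targets exact would need a negative amount; discard.
salmon + chicken breast with both tight: 1.241 servings and 1.804 servings → $6.37.
salmon + sweet potato with both targets exact would need a negative amount; discard.
chicken breast + sweet potato with both tight: 2.994 servings and 0.5658 servings → $4.56.
Cheapest feasible corner: $4.56.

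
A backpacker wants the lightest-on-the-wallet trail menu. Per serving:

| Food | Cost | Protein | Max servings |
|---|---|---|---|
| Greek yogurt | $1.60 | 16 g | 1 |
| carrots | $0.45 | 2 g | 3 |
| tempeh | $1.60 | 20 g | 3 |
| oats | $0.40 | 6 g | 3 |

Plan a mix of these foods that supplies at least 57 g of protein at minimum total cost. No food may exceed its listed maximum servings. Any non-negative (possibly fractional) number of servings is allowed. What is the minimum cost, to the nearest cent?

Cost per g of protein: oats $0.0667, tempeh $0.0800, Greek yogurt $0.1000, carrots $0.2250.
Take 3 servings of oats: +18.0 g protein for $1.20 (total $1.20, still need 39.0 g).
Take 1.95 servings of tempeh: +39.0 g protein for $3.12 (total $4.32, still need 0.0 g).
Filling from the cheapest source first is optimal under one linear minimum: $4.32.

$4.32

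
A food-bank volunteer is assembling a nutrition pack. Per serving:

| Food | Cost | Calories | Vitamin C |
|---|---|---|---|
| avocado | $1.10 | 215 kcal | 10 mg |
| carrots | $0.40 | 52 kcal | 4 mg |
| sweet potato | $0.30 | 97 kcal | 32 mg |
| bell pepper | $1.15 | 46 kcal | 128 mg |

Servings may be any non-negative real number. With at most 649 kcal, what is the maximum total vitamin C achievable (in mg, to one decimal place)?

Vitamin C per kcal: bell pepper 2.783, sweet potato 0.3299, carrots 0.07692, avocado 0.04651.
With no serving limits, spend the whole calories allowance on bell pepper: 649 kcal / 46 kcal × 128 mg = 1805.9 mg.

1805.9 mg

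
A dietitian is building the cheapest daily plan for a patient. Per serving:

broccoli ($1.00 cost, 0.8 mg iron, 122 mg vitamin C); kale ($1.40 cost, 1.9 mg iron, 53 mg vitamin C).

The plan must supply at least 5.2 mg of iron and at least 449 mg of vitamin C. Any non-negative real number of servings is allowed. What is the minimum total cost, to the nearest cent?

$5.08

The cheapest plan sits at a corner of the feasible region — with two constraints it uses at most two foods.
broccoli only: max(5.2/0.8, 449/122) = 6.5 servings → $6.50.
kale only: max(5.2/1.9, 449/53) = 8.472 servings → $11.86.
broccoli + kale with both tight: 3.049 servings and 1.453 servings → $5.08.
So the least-cost plan costs $5.08.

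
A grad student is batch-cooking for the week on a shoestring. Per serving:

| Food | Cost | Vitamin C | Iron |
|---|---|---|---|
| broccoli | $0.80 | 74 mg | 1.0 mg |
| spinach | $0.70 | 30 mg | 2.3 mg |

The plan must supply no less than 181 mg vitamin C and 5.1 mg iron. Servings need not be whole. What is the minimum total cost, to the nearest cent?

$2.48

At the optimum either one food covers both requirements or two foods hit both targets exactly; no other combination can be cheaper.
broccoli only: max(181/74, 5.1/1.0) = 5.1 servings → $4.08.
spinach only: max(181/30, 5.1/2.3) = 6.033 servings → $4.22.
broccoli + spinach with both tight: 1.878 servings and 1.401 servings → $2.48.
The minimum over all feasible corners is $2.48.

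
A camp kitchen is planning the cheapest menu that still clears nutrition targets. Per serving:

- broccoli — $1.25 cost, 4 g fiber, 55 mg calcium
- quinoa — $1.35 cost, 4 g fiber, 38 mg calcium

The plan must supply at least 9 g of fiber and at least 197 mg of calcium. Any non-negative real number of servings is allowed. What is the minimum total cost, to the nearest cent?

With two linear requirements the optimum uses one or two foods; enumerate the corners.
broccoli only: max(9/4, 197/55) = 3.582 servings → $4.48.
quinoa only: max(9/4, 197/38) = 5.184 servings → $7.00.
broccoli + quinoa: the both-tight solution has a negative serving — not a feasible corner.
The minimum over all feasible corners is $4.48.

$4.48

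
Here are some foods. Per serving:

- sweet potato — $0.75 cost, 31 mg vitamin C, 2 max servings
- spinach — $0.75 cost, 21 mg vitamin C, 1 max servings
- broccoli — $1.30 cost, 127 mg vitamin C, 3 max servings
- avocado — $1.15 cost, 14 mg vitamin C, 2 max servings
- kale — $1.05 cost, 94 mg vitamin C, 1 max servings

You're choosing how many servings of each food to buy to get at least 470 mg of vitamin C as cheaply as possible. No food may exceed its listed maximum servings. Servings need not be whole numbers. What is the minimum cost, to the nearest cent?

Cost per mg of vitamin C: broccoli $0.0102, kale $0.0112, sweet potato $0.0242, spinach $0.0357, avocado $0.0821.
Take 3 servings of broccoli: +381.0 mg vitamin C for $3.90 (total $3.90, still need 89.0 mg).
Take 0.9468 servings of kale: +89.0 mg vitamin C for $0.99 (total $4.89, still need 0.0 mg).
Filling from the cheapest source first is optimal under one linear minimum: $4.89.

$4.89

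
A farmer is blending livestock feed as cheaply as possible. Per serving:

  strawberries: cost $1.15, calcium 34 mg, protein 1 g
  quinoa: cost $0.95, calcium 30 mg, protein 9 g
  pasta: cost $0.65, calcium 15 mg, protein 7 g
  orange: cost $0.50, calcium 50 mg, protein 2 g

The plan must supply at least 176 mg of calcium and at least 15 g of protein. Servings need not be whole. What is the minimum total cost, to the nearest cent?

$2.38

For a min-cost LP with two ≥-constraints, a basic feasible solution has at most two positive variables.
strawberries only: max(176/34, 15/1) = 15 servings → $17.25.
quinoa only: max(176/30, 15/9) = 5.867 servings → $5.57.
pasta only: max(176/15, 15/7) = 11.73 servings → $7.63.
orange only: max(176/50, 15/2) = 7.5 servings → $3.75.
strawberries + quinoa with both tight: 4.109 servings and 1.21 servings → $5.87.
strawberries + pasta with both tight: 4.516 servings and 1.498 servings → $6.17.
strawberries + orange: intersection lies outside the first quadrant.
quinoa + pasta: the both-tight solution has a negative serving — not a feasible corner.
quinoa + orange with both tight: 1.021 servings and 2.908 servings → $2.42.
pasta + orange with both tight: 1.244 servings and 3.147 servings → $2.38.
So the least-cost plan costs $2.38.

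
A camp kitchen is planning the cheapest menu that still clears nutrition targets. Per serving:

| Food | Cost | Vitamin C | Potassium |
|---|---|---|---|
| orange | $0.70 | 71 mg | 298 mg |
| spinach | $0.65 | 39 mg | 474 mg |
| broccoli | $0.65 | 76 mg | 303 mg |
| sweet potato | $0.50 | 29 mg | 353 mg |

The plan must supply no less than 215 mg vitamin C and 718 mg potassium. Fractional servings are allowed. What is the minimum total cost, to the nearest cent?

$1.84

For a min-cost LP with two ≥-constraints, a basic feasible solution has at most two positive variables.
orange only: max(215/71, 718/298) = 3.028 servings → $2.12.
spinach only: max(215/39, 718/474) = 5.513 servings → $3.58.
broccoli only: max(215/76, 718/303) = 2.829 servings → $1.84.
sweet potato only: max(215/29, 718/353) = 7.414 servings → $3.71.
orange + spinach: the both-tight solution has a negative serving — not a feasible corner.
orange + broccoli: intersection lies outside the first quadrant.
orange + sweet potato: the both-tight solution has a negative serving — not a feasible corner.
spinach + broccoli: the both-tight solution has a negative serving — not a feasible corner.
spinach + sweet potato: the both-tight solution has a negative serving — not a feasible corner.
broccoli + sweet potato: intersection lies outside the first quadrant.
The minimum over all feasible corners is $1.84.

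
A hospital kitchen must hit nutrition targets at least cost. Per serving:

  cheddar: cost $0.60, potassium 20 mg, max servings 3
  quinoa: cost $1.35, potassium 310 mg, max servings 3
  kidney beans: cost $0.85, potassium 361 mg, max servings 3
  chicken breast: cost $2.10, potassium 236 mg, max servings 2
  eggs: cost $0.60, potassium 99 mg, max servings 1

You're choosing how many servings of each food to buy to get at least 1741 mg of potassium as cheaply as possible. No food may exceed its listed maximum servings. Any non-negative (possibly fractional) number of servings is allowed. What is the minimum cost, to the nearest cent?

$5.42

Cost per mg of potassium: kidney beans $0.0024, quinoa $0.0044, eggs $0.0061, chicken breast $0.0089, cheddar $0.0300.
Take 3 servings of kidney beans: +1083.0 mg potassium for $2.55 (total $2.55, still need 658.0 mg).
Take 2.123 servings of quinoa: +658.0 mg potassium for $2.87 (total $5.42, still need 0.0 mg).
Greedy by cheapest-per-mg is optimal for a single linear constraint, so the minimum cost is $5.42.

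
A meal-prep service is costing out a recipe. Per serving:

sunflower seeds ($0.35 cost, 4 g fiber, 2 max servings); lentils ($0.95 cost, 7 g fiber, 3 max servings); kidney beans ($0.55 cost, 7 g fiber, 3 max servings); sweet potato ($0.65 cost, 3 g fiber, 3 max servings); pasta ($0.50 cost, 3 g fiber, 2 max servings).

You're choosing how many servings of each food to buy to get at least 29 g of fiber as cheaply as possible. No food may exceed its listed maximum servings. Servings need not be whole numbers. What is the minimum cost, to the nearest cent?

Cost per g of fiber: kidney beans $0.0786, sunflower seeds $0.0875, lentils $0.1357, pasta $0.1667, sweet potato $0.2167.
Take 3 servings of kidney beans: +21.0 g fiber for $1.65 (total $1.65, still need 8.0 g).
Take 2 servings of sunflower seeds: +8.0 g fiber for $0.70 (total $2.35, still need 0.0 g).
Greedy by cheapest-per-g is optimal for a single linear constraint, so the minimum cost is $2.35.

$2.35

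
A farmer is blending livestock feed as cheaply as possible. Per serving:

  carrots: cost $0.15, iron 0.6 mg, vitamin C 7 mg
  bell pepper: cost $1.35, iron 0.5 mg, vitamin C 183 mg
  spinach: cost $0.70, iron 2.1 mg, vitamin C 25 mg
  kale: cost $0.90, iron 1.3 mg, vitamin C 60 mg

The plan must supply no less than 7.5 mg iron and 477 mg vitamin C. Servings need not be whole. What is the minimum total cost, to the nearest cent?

$4.57

The cheapest plan sits at a corner of the feasible region — with two constraints it uses at most two foods.
carrots only: max(7.5/0.6, 477/7) = 68.14 servings → $10.22.
bell pepper only: max(7.5/0.5, 477/183) = 15 servings → $20.25.
spinach only: max(7.5/2.1, 477/25) = 19.08 servings → $13.36.
kale only: max(7.5/1.3, 477/60) = 7.95 servings → $7.16.
carrots + bell pepper with both tight: 10.67 servings and 2.198 servings → $4.57.
carrots + spinach: intersection lies outside the first quadrant.
carrots + kale with both targets exact would need a negative amount; discard.
bell pepper + spinach with both tight: 2.19 servings and 3.05 servings → $5.09.
bell pepper + kale with both tight: 0.8182 servings and 5.455 servings → $6.01.
spinach + kale with both targets exact would need a negative amount; discard.
The minimum over all feasible corners is $4.57.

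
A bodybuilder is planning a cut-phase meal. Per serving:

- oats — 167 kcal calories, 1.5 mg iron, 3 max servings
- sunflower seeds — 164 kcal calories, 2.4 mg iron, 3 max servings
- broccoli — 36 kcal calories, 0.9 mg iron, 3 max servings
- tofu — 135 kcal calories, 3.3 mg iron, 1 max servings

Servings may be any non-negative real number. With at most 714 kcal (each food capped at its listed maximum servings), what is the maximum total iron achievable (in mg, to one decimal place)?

Iron per kcal: broccoli 0.025, tofu 0.02444, sunflower seeds 0.01463, oats 0.008982.
Take 3 servings of broccoli: uses 108 kcal, +2.7 mg iron (running total 2.7 mg).
Take 1 serving of tofu: uses 135 kcal, +3.3 mg iron (running total 6.0 mg).
Take 2.872 servings of sunflower seeds: uses 471 kcal, +6.9 mg iron (running total 12.9 mg).
Filling greedily by iron-per-kcal is optimal for one linear limit, giving 12.9 mg.

12.9 mg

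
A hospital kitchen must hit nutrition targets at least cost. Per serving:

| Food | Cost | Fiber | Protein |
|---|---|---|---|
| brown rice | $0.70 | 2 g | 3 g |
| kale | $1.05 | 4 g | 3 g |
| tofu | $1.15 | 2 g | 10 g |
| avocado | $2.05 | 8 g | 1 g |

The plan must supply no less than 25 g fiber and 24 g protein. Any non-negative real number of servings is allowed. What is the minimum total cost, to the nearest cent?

A basic optimal solution has at most two foods positive. Try each food alone and each pair with both targets met exactly.
brown rice only: max(25/2, 24/3) = 12.5 servings → $8.75.
kale only: max(25/4, 24/3) = 8 servings → $8.40.
tofu only: max(25/2, 24/10) = 12.5 servings → $14.38.
avocado only: max(25/8, 24/1) = 24 servings → $49.20.
brown rice + kale with both tight: 3.5 servings and 4.5 servings → $7.17.
brown rice + tofu: intersection lies outside the first quadrant.
brown rice + avocado with both tight: 7.591 servings and 1.227 servings → $7.83.
kale + tofu with both tight: 5.941 servings and 0.6176 servings → $6.95.
kale + avocado with both targets exact would need a negative amount; discard.
tofu + avocado with both tight: 2.141 servings and 2.59 servings → $7.77.
Cheapest feasible corner: $6.95.

$6.95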